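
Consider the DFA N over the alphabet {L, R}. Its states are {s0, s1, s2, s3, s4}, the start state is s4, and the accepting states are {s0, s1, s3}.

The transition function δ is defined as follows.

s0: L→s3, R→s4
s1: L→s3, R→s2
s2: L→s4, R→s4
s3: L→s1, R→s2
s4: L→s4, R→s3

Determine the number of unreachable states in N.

1

BFS from s4 reaches {s1, s2, s3, s4}; the 1 state(s) s0 are never visited.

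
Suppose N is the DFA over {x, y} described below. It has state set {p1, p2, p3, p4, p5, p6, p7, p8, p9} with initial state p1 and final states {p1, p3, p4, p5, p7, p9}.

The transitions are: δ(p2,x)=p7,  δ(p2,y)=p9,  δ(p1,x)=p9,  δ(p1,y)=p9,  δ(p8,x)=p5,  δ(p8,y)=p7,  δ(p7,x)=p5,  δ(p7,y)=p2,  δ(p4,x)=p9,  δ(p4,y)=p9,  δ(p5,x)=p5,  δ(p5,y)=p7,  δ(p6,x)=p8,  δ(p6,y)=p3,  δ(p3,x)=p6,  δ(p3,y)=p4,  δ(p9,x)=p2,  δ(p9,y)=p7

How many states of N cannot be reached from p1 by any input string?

No path from p1 leads to p3, p4, p6, p8; the other 5 states are all reachable.

4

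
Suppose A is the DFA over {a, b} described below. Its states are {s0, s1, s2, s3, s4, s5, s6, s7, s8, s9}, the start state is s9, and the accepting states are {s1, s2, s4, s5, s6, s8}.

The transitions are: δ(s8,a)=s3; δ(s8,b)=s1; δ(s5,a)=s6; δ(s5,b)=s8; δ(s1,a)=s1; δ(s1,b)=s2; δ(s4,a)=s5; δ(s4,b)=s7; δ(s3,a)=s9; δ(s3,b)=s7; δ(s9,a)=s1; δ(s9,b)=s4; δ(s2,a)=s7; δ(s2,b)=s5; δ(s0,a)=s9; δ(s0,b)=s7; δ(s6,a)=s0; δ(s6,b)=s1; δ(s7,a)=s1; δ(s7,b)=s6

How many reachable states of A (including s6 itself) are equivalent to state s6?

All states are reachable from the start state.
Initial partition by acceptance: {s1,s2,s4,s5,s6,s8} | {s0,s3,s7,s9}.
Split {s1,s2,s4,s5,s6,s8} by δ(·,a) → {s1,s4,s5} and {s2,s6,s8}.
Refine {s1,s4,s5} on symbol a: members go to different blocks, giving {s1,s4} and {s5}.
Split {s1,s4} by δ(·,a) → {s1} and {s4}.
Refine {s0,s3,s7,s9} on symbol a: members go to different blocks, giving {s0,s3} and {s7,s9}.
Split {s2,s6,s8} by δ(·,a) → {s6,s8} and {s2}.
Refine {s7,s9} on symbol b: members go to different blocks, giving {s7} and {s9}.
Stable partition: {s1} | {s0,s3} | {s6,s8} | {s5} | {s4} | {s7} | {s2} | {s9} — 8 equivalence classes.
The equivalence class containing s6 is {s6,s8}, of size 2.

2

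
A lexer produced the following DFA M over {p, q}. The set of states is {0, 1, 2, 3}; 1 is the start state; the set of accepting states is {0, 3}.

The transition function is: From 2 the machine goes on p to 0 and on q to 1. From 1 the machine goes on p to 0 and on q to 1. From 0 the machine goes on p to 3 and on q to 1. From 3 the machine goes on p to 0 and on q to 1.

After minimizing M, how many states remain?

2

States {2} cannot be reached from the start state, so discard them.
Initial partition by acceptance: {0,3} | {1}.
Stable partition: {0,3} | {1} — 2 equivalence classes.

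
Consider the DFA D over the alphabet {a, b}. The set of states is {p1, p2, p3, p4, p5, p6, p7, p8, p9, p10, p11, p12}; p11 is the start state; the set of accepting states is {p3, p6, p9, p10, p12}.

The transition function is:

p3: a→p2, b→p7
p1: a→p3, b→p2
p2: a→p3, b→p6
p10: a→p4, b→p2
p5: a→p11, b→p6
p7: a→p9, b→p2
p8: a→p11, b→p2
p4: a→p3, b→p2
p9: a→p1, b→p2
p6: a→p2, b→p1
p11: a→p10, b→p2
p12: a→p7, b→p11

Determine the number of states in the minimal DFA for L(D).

6

First remove the unreachable states {p5,p8,p12}; 9 states remain.
Initial partition by acceptance: {p3,p6,p9,p10} | {p1,p2,p4,p7,p11}.
On input b, block {p1,p2,p4,p7,p11} splits into {p1,p4,p7,p11} and {p2}.
Refine {p3,p6,p9,p10} on symbol a: members go to different blocks, giving {p3,p6} and {p9,p10}.
Split {p1,p4,p7,p11} by δ(·,a) → {p1,p4} and {p7,p11}.
On input b, block {p3,p6} splits into {p3} and {p6}.
The partition is now stable with 6 blocks: {p3} | {p1,p4} | {p2} | {p9,p10} | {p7,p11} | {p6}.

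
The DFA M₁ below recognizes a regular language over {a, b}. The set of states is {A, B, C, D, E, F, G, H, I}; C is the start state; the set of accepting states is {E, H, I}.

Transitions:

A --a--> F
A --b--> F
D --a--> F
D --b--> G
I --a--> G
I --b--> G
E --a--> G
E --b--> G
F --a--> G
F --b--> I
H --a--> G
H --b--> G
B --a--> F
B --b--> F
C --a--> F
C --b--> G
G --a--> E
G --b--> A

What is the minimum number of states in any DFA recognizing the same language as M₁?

5

States {B,D,H} cannot be reached from the start state, so discard them.
Start with accepting vs non-accepting: {E,I} | {A,C,F,G}.
Split {A,C,F,G} by δ(·,a) → {A,C,F} and {G}.
On input a, block {A,C,F} splits into {A,C} and {F}.
Split {A,C} by δ(·,b) → {A} and {C}.
No further refinement is possible. Final partition (5 blocks): {E,I} | {A} | {G} | {F} | {C}.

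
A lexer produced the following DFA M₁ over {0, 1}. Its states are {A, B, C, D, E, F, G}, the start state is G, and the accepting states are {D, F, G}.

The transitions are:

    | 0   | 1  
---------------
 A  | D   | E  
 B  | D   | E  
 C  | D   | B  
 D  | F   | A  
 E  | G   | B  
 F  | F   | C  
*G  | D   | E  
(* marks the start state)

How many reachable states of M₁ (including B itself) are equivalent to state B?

Every state is reachable, so we keep all 7.
Start with accepting vs non-accepting: {D,F,G} | {A,B,C,E}.
The partition is now stable with 2 blocks: {D,F,G} | {A,B,C,E}.
State B belongs to the block {A,B,C,E}, which has 4 states.

4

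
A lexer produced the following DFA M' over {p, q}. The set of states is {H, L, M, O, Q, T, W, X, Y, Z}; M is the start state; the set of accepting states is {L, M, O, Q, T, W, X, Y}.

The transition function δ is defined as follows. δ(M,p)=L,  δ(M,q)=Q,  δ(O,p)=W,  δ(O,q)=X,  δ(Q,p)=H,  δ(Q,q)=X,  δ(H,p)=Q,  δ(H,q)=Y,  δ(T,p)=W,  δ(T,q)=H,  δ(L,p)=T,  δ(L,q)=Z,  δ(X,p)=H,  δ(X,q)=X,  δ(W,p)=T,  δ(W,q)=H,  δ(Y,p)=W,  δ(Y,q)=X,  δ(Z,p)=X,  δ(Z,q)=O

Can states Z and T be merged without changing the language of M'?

Every state is reachable, so we keep all 10.
P0 = {L,M,O,Q,T,W,X,Y} | {H,Z}.
Refine {L,M,O,Q,T,W,X,Y} on symbol p: members go to different blocks, giving {L,M,O,T,W,Y} and {Q,X}.
On input q, block {L,M,O,T,W,Y} splits into {L,T,W} and {M,O,Y}.
The partition is now stable with 4 blocks: {L,T,W} | {H,Z} | {Q,X} | {M,O,Y}.
Z and T end up in different blocks, so they are distinguishable. For instance, the string 'ε' is accepted from only T.

No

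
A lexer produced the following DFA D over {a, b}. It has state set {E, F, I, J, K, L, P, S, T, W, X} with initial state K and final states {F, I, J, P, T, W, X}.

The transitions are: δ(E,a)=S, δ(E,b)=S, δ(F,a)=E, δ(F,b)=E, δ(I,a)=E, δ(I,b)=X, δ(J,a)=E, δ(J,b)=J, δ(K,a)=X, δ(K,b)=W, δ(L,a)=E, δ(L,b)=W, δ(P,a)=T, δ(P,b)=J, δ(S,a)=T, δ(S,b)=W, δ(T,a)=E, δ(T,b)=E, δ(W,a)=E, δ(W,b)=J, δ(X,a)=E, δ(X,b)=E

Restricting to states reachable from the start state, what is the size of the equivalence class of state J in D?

States {F,I,L,P} cannot be reached from the start state, so discard them.
Start with accepting vs non-accepting: {J,T,W,X} | {E,K,S}.
On input b, block {J,T,W,X} splits into {T,X} and {J,W}.
Refine {E,K,S} on symbol a: members go to different blocks, giving {K,S} and {E}.
The partition is now stable with 4 blocks: {T,X} | {K,S} | {J,W} | {E}.
State J belongs to the block {J,W}, which has 2 states.

2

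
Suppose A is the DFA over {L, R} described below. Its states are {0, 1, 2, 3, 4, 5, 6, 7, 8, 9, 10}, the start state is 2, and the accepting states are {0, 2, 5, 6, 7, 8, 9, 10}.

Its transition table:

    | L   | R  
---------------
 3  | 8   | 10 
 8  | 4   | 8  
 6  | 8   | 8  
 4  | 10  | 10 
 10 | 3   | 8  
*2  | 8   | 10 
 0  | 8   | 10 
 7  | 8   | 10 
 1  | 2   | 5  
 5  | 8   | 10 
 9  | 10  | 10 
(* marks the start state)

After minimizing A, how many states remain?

First remove the unreachable states {0,1,5,6,7,9}; 5 states remain.
Initial partition by acceptance: {2,8,10} | {3,4}.
Split {2,8,10} by δ(·,L) → {8,10} and {2}.
The partition is now stable with 3 blocks: {8,10} | {3,4} | {2}.

3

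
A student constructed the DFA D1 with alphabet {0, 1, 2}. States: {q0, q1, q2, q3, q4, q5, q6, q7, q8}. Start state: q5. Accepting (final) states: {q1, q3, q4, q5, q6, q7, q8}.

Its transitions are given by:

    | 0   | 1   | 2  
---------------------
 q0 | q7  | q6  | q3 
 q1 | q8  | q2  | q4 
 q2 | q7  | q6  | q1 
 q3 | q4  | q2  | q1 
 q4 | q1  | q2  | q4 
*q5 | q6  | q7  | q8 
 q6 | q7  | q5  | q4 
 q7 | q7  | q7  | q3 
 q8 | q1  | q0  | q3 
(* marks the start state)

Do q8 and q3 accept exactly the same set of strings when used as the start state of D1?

Yes

Start with accepting vs non-accepting: {q1,q3,q4,q5,q6,q7,q8} | {q0,q2}.
On input 1, block {q1,q3,q4,q5,q6,q7,q8} splits into {q1,q3,q4,q8} and {q5,q6,q7}.
The partition is now stable with 3 blocks: {q1,q3,q4,q8} | {q0,q2} | {q5,q6,q7}.
q8 and q3 lie in the same block of the stable partition, so they are equivalent — no string distinguishes them.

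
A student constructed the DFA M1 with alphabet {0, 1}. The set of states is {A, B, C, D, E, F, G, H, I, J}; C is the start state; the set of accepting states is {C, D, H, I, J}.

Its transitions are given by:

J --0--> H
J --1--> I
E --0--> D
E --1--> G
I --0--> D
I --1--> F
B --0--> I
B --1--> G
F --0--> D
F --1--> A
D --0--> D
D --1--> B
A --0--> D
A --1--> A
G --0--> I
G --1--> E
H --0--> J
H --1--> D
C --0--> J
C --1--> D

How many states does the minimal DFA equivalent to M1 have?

3

All states are reachable from the start state.
Start with accepting vs non-accepting: {C,D,H,I,J} | {A,B,E,F,G}.
Refine {C,D,H,I,J} on symbol 1: members go to different blocks, giving {C,H,J} and {D,I}.
Stable partition: {C,H,J} | {A,B,E,F,G} | {D,I} — 3 equivalence classes.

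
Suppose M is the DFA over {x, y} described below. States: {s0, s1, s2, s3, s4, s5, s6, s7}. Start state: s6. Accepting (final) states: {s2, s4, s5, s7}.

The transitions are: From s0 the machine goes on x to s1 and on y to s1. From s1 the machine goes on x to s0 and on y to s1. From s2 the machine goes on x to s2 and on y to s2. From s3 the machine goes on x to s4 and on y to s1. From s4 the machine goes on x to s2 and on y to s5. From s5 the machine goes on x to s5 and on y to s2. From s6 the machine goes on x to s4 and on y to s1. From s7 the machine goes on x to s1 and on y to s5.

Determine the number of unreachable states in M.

2

BFS from s6 reaches {s0, s1, s2, s4, s5, s6}; the 2 state(s) s3, s7 are never visited.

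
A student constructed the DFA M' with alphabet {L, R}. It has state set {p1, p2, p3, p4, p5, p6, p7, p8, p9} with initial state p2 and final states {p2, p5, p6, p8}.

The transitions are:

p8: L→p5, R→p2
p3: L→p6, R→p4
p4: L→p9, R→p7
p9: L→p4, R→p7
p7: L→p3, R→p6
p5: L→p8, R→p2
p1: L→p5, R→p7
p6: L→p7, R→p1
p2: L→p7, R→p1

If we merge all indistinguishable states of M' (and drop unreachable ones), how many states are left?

All states are reachable from the start state.
P0 = {p2,p5,p6,p8} | {p1,p3,p4,p7,p9}.
On input L, block {p2,p5,p6,p8} splits into {p2,p6} and {p5,p8}.
Split {p1,p3,p4,p7,p9} by δ(·,L) → {p4,p7,p9} and {p1} and {p3}.
Split {p4,p7,p9} by δ(·,L) → {p4,p9} and {p7}.
No further refinement is possible. Final partition (6 blocks): {p2,p6} | {p4,p9} | {p5,p8} | {p1} | {p3} | {p7}.

6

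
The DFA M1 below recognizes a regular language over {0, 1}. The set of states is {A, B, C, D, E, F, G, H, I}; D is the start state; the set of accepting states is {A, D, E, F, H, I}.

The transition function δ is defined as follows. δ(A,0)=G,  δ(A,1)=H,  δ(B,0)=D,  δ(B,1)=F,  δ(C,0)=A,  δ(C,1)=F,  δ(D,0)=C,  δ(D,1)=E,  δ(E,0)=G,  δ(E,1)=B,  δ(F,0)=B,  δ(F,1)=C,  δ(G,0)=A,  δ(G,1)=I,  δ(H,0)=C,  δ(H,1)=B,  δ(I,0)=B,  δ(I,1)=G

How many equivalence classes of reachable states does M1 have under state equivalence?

Every state is reachable, so we keep all 9.
Start with accepting vs non-accepting: {A,D,E,F,H,I} | {B,C,G}.
Split {A,D,E,F,H,I} by δ(·,1) → {E,F,H,I} and {A,D}.
No further refinement is possible. Final partition (3 blocks): {E,F,H,I} | {B,C,G} | {A,D}.

3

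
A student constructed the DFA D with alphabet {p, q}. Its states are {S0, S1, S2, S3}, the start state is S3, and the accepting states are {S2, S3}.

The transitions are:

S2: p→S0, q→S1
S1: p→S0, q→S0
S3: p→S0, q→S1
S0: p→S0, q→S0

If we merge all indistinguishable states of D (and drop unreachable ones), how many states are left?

2

First remove the unreachable states {S2}; 3 states remain.
Start with accepting vs non-accepting: {S3} | {S0,S1}.
Stable partition: {S3} | {S0,S1} — 2 equivalence classes.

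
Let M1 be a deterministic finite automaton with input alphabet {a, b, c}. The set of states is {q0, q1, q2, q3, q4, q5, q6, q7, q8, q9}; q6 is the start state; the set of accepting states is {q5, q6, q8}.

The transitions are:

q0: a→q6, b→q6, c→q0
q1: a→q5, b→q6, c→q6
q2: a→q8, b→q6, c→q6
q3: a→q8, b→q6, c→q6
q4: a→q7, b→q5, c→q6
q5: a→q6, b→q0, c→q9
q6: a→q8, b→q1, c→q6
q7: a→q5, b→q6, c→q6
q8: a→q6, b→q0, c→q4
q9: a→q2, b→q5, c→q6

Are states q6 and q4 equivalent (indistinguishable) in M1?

Reachable states from the start: {q0,q1,q2,q4,q5,q6,q7,q8,q9}. Unreachable: {q3} — drop them.
Start with accepting vs non-accepting: {q5,q6,q8} | {q0,q1,q2,q4,q7,q9}.
Split {q5,q6,q8} by δ(·,c) → {q5,q8} and {q6}.
Refine {q0,q1,q2,q4,q7,q9} on symbol a: members go to different blocks, giving {q1,q2,q7} and {q4,q9} and {q0}.
The partition is now stable with 5 blocks: {q5,q8} | {q1,q2,q7} | {q6} | {q4,q9} | {q0}.
q6 and q4 end up in different blocks, so they are distinguishable. For instance, the string 'ε' is accepted from only q6.

No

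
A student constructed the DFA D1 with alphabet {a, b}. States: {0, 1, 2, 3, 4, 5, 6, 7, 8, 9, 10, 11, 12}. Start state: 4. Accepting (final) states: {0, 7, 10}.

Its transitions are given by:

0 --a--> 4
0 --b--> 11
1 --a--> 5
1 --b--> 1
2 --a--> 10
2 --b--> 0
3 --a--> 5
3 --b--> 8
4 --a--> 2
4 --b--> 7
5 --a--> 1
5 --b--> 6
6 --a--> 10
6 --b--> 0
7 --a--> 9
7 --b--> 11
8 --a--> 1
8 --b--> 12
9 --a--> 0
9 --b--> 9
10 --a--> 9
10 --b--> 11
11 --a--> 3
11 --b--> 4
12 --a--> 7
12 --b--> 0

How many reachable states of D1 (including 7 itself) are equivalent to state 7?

Initial partition by acceptance: {0,7,10} | {1,2,3,4,5,6,8,9,11,12}.
Split {1,2,3,4,5,6,8,9,11,12} by δ(·,a) → {1,3,4,5,8,11} and {2,6,9,12}.
Refine {0,7,10} on symbol a: members go to different blocks, giving {7,10} and {0}.
Split {1,3,4,5,8,11} by δ(·,a) → {1,3,5,8,11} and {4}.
On input b, block {1,3,5,8,11} splits into {1,3} and {5,8} and {11}.
Refine {1,3} on symbol b: members go to different blocks, giving {1} and {3}.
On input a, block {2,6,9,12} splits into {2,6,12} and {9}.
No further refinement is possible. Final partition (9 blocks): {7,10} | {1} | {2,6,12} | {0} | {4} | {5,8} | {11} | {3} | {9}.
State 7 belongs to the block {7,10}, which has 2 states.

2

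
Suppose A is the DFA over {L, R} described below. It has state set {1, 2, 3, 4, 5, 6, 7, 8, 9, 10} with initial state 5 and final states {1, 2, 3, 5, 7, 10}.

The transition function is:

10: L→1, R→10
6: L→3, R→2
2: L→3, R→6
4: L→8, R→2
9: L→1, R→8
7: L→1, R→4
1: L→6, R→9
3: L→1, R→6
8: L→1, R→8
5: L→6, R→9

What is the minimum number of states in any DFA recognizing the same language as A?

First remove the unreachable states {4,7,10}; 7 states remain.
Initial partition by acceptance: {1,2,3,5} | {6,8,9}.
On input L, block {1,2,3,5} splits into {1,5} and {2,3}.
Refine {6,8,9} on symbol L: members go to different blocks, giving {8,9} and {6}.
Refine {2,3} on symbol L: members go to different blocks, giving {2} and {3}.
The partition is now stable with 5 blocks: {1,5} | {8,9} | {2} | {6} | {3}.

5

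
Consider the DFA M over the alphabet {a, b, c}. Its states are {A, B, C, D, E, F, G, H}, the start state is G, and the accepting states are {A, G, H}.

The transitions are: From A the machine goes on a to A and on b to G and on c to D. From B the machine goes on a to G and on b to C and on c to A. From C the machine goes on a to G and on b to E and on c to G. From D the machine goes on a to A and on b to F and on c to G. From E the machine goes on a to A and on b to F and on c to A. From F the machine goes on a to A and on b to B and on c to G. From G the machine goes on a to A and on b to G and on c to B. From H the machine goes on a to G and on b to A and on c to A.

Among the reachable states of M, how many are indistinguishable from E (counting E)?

5

Reachable states from the start: {A,B,C,D,E,F,G}. Unreachable: {H} — drop them.
P0 = {A,G} | {B,C,D,E,F}.
No further refinement is possible. Final partition (2 blocks): {A,G} | {B,C,D,E,F}.
The equivalence class containing E is {B,C,D,E,F}, of size 5.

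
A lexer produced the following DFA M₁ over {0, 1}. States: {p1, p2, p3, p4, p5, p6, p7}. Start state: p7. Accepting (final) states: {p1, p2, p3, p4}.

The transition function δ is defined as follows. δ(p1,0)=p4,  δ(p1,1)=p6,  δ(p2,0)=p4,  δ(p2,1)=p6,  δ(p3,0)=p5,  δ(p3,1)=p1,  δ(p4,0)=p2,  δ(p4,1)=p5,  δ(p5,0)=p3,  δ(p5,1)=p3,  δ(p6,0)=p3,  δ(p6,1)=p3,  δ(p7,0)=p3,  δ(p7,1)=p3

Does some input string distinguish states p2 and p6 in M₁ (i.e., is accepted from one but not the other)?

All states are reachable from the start state.
P0 = {p1,p2,p3,p4} | {p5,p6,p7}.
On input 0, block {p1,p2,p3,p4} splits into {p1,p2,p4} and {p3}.
The partition is now stable with 3 blocks: {p1,p2,p4} | {p5,p6,p7} | {p3}.
p2 and p6 end up in different blocks, so they are distinguishable. For instance, the string 'ε' is accepted from only p2.

Yes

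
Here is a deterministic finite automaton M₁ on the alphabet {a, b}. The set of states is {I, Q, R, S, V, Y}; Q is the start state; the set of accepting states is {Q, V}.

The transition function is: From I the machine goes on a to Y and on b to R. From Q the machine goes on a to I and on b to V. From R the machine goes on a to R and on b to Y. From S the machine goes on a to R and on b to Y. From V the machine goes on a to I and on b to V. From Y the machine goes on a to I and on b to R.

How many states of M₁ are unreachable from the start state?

Starting at Q and following transitions, the reachable set is {I, Q, R, V, Y}. That leaves S unreachable — 1 in total.

1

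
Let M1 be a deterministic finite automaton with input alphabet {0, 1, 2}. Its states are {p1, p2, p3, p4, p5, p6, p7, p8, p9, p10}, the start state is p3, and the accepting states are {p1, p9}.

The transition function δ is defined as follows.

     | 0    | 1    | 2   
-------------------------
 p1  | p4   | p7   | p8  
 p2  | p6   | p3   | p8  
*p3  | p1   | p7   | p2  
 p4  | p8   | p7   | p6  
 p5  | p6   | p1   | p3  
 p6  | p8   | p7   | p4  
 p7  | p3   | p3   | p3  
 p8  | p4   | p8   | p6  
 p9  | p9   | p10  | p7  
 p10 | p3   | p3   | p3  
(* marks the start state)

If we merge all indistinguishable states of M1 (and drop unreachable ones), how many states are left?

Reachable states from the start: {p1,p2,p3,p4,p6,p7,p8}. Unreachable: {p5,p9,p10} — drop them.
Initial partition by acceptance: {p1} | {p2,p3,p4,p6,p7,p8}.
Refine {p2,p3,p4,p6,p7,p8} on symbol 0: members go to different blocks, giving {p2,p4,p6,p7,p8} and {p3}.
Refine {p2,p4,p6,p7,p8} on symbol 0: members go to different blocks, giving {p2,p4,p6,p8} and {p7}.
Refine {p2,p4,p6,p8} on symbol 1: members go to different blocks, giving {p4,p6} and {p2} and {p8}.
Stable partition: {p1} | {p4,p6} | {p3} | {p7} | {p2} | {p8} — 6 equivalence classes.

6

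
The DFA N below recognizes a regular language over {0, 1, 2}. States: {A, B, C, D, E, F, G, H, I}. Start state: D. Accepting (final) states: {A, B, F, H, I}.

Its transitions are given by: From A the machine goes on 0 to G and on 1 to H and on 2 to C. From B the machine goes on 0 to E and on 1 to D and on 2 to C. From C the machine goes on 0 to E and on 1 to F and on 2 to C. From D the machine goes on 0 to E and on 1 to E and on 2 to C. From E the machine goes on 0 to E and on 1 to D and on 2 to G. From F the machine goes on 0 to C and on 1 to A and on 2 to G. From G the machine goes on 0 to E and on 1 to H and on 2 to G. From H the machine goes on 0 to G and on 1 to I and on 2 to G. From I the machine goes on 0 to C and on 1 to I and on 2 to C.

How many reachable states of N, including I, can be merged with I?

4

First remove the unreachable states {B}; 8 states remain.
Initial partition by acceptance: {A,F,H,I} | {C,D,E,G}.
Split {C,D,E,G} by δ(·,1) → {C,G} and {D,E}.
No further refinement is possible. Final partition (3 blocks): {A,F,H,I} | {C,G} | {D,E}.
State I belongs to the block {A,F,H,I}, which has 4 states.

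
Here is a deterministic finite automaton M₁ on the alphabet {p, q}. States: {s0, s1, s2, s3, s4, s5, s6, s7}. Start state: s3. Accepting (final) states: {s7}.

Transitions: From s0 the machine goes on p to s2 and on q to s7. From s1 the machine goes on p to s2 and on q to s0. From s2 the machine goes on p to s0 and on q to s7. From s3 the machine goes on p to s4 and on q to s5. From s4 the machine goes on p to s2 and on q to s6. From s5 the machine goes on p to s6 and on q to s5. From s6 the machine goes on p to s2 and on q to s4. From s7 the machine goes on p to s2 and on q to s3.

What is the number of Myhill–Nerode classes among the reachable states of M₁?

First remove the unreachable states {s1}; 7 states remain.
Start with accepting vs non-accepting: {s7} | {s0,s2,s3,s4,s5,s6}.
Split {s0,s2,s3,s4,s5,s6} by δ(·,q) → {s3,s4,s5,s6} and {s0,s2}.
Split {s3,s4,s5,s6} by δ(·,p) → {s3,s5} and {s4,s6}.
Stable partition: {s7} | {s3,s5} | {s0,s2} | {s4,s6} — 4 equivalence classes.

4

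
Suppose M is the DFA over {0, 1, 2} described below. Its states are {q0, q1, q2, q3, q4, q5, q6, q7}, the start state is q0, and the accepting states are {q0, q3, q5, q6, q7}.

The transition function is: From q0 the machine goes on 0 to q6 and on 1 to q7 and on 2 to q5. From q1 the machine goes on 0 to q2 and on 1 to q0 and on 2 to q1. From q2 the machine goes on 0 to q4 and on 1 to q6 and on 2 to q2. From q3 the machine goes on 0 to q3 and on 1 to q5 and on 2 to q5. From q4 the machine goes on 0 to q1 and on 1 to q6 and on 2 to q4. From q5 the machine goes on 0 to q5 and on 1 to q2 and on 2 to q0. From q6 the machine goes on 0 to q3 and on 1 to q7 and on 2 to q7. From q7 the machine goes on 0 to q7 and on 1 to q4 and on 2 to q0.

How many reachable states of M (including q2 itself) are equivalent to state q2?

3

All states are reachable from the start state.
Start with accepting vs non-accepting: {q0,q3,q5,q6,q7} | {q1,q2,q4}.
On input 1, block {q0,q3,q5,q6,q7} splits into {q0,q3,q6} and {q5,q7}.
No further refinement is possible. Final partition (3 blocks): {q0,q3,q6} | {q1,q2,q4} | {q5,q7}.
State q2 belongs to the block {q1,q2,q4}, which has 3 states.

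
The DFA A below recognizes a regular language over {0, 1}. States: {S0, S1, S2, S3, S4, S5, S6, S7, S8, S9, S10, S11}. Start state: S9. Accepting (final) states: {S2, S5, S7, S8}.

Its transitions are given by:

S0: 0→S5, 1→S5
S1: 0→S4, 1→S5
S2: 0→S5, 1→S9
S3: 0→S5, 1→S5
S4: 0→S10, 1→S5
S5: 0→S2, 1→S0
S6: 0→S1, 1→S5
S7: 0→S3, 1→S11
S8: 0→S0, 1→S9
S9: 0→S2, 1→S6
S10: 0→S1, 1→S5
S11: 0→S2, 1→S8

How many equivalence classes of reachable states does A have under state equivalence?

First remove the unreachable states {S3,S7,S8,S11}; 8 states remain.
Start with accepting vs non-accepting: {S2,S5} | {S0,S1,S4,S6,S9,S10}.
Refine {S0,S1,S4,S6,S9,S10} on symbol 0: members go to different blocks, giving {S1,S4,S6,S10} and {S0,S9}.
On input 1, block {S0,S9} splits into {S0} and {S9}.
Split {S2,S5} by δ(·,1) → {S2} and {S5}.
The partition is now stable with 5 blocks: {S2} | {S1,S4,S6,S10} | {S0} | {S9} | {S5}.

5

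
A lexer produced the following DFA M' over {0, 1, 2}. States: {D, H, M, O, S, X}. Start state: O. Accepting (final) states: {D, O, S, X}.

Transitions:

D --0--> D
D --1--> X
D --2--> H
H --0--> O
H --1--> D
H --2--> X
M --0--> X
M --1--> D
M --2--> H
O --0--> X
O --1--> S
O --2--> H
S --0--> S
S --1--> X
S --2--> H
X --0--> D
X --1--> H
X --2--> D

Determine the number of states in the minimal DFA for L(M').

4

Reachable states from the start: {D,H,O,S,X}. Unreachable: {M} — drop them.
P0 = {D,O,S,X} | {H}.
Refine {D,O,S,X} on symbol 1: members go to different blocks, giving {D,O,S} and {X}.
Refine {D,O,S} on symbol 0: members go to different blocks, giving {D,S} and {O}.
No further refinement is possible. Final partition (4 blocks): {D,S} | {H} | {X} | {O}.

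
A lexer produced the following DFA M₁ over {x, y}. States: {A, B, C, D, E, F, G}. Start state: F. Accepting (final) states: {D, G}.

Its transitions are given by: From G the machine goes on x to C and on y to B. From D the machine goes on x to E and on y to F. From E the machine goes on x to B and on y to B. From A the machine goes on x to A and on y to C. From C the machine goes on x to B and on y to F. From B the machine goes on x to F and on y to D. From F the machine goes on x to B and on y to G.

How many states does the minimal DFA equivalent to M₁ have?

Reachable states from the start: {B,C,D,E,F,G}. Unreachable: {A} — drop them.
P0 = {D,G} | {B,C,E,F}.
Refine {B,C,E,F} on symbol y: members go to different blocks, giving {B,F} and {C,E}.
The partition is now stable with 3 blocks: {D,G} | {B,F} | {C,E}.

3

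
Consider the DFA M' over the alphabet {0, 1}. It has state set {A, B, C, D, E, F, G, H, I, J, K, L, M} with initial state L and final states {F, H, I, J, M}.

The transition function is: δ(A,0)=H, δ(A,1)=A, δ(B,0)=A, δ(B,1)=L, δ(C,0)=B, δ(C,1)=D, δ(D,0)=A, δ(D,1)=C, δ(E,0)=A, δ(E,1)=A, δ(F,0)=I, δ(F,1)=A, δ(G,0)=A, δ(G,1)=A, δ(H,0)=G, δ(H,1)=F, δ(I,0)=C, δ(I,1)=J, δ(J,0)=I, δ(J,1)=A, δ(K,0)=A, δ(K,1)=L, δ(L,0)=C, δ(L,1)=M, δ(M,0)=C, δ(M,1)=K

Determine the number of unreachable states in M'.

1

Starting at L and following transitions, the reachable set is {A, B, C, D, F, G, H, I, J, K, L, M}. That leaves E unreachable — 1 in total.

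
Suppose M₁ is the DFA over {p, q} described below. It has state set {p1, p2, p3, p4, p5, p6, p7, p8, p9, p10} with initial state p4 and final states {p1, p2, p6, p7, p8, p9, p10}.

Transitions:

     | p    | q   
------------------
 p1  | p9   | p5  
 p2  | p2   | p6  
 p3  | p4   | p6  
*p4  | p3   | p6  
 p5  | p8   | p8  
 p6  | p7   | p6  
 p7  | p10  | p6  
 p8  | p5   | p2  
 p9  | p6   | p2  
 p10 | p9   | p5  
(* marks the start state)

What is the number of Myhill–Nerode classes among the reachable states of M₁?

First remove the unreachable states {p1}; 9 states remain.
P0 = {p2,p6,p7,p8,p9,p10} | {p3,p4,p5}.
On input p, block {p2,p6,p7,p8,p9,p10} splits into {p2,p6,p7,p9,p10} and {p8}.
Split {p2,p6,p7,p9,p10} by δ(·,q) → {p2,p6,p7,p9} and {p10}.
On input p, block {p2,p6,p7,p9} splits into {p2,p6,p9} and {p7}.
On input p, block {p2,p6,p9} splits into {p2,p9} and {p6}.
On input p, block {p2,p9} splits into {p2} and {p9}.
On input p, block {p3,p4,p5} splits into {p3,p4} and {p5}.
The partition is now stable with 8 blocks: {p2} | {p3,p4} | {p8} | {p10} | {p7} | {p6} | {p9} | {p5}.

8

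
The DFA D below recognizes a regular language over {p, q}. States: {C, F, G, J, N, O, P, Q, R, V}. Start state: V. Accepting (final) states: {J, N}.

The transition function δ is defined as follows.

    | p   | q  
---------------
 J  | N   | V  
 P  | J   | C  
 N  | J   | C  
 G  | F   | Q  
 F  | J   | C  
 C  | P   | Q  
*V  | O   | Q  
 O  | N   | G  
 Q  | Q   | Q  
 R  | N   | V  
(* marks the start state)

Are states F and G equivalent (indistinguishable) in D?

No

First remove the unreachable states {R}; 9 states remain.
Start with accepting vs non-accepting: {J,N} | {C,F,G,O,P,Q,V}.
Split {C,F,G,O,P,Q,V} by δ(·,p) → {C,G,Q,V} and {F,O,P}.
Refine {C,G,Q,V} on symbol p: members go to different blocks, giving {C,G,V} and {Q}.
No further refinement is possible. Final partition (4 blocks): {J,N} | {C,G,V} | {F,O,P} | {Q}.
F and G end up in different blocks, so they are distinguishable. For instance, the string 'p' is accepted from only F.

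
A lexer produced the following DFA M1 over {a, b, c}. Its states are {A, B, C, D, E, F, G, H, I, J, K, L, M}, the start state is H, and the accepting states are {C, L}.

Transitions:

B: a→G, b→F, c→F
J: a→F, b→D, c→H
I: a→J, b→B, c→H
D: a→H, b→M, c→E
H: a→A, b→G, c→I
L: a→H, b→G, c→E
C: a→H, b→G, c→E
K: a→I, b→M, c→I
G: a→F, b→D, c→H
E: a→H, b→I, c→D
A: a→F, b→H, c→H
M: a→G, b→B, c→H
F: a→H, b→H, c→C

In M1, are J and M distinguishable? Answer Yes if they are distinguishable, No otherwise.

Yes

Reachable states from the start: {A,B,C,D,E,F,G,H,I,J,M}. Unreachable: {K,L} — drop them.
Start with accepting vs non-accepting: {C} | {A,B,D,E,F,G,H,I,J,M}.
On input c, block {A,B,D,E,F,G,H,I,J,M} splits into {A,B,D,E,G,H,I,J,M} and {F}.
On input a, block {A,B,D,E,G,H,I,J,M} splits into {B,D,E,H,I,M} and {A,G,J}.
On input a, block {B,D,E,H,I,M} splits into {B,H,I,M} and {D,E}.
On input b, block {B,H,I,M} splits into {I,M} and {B} and {H}.
On input b, block {A,G,J} splits into {G,J} and {A}.
No further refinement is possible. Final partition (8 blocks): {C} | {I,M} | {F} | {G,J} | {D,E} | {B} | {H} | {A}.
J and M end up in different blocks, so they are distinguishable. For instance, the string 'ac' is accepted from only J.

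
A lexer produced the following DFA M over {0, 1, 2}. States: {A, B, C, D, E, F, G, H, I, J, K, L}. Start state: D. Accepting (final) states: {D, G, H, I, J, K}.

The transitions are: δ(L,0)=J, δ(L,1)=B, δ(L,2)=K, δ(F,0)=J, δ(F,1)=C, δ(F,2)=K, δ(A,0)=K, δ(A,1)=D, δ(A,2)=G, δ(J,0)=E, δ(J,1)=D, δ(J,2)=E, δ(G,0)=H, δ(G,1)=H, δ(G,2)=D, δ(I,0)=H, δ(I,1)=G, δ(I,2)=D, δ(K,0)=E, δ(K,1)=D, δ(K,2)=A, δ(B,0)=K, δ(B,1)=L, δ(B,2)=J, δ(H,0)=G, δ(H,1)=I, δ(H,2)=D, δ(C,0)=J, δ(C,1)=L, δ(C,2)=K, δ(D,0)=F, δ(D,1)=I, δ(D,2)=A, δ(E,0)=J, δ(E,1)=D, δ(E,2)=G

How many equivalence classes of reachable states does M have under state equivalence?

5

Every state is reachable, so we keep all 12.
P0 = {D,G,H,I,J,K} | {A,B,C,E,F,L}.
Refine {D,G,H,I,J,K} on symbol 0: members go to different blocks, giving {D,J,K} and {G,H,I}.
Refine {D,J,K} on symbol 1: members go to different blocks, giving {J,K} and {D}.
On input 1, block {A,B,C,E,F,L} splits into {B,C,F,L} and {A,E}.
The partition is now stable with 5 blocks: {J,K} | {B,C,F,L} | {G,H,I} | {D} | {A,E}.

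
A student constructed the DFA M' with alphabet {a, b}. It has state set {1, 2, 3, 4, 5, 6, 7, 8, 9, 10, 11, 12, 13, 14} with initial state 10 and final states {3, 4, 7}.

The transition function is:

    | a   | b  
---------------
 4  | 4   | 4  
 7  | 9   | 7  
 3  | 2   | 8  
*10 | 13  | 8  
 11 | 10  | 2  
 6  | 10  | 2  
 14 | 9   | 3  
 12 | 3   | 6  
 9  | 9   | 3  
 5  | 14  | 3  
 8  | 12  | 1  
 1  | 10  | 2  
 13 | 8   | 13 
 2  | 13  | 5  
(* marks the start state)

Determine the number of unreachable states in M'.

3

BFS from 10 reaches {1, 2, 3, 5, 6, 8, 9, 10, 12, 13, 14}; the 3 state(s) 4, 7, 11 are never visited.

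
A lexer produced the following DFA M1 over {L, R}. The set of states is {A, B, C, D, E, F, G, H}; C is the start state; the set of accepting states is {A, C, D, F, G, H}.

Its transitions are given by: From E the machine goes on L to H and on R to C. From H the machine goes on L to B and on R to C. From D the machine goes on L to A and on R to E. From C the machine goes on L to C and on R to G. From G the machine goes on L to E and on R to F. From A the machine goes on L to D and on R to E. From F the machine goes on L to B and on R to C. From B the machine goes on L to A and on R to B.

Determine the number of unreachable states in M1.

Every one of the 8 states is reachable from C.

0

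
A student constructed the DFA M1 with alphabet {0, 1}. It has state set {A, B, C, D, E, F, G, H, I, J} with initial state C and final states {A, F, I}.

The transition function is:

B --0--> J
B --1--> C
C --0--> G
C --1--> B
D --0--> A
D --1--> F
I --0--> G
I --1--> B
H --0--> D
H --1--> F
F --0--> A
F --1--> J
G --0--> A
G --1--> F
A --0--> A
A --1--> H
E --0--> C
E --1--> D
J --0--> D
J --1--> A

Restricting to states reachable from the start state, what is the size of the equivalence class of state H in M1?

2

States {E,I} cannot be reached from the start state, so discard them.
P0 = {A,F} | {B,C,D,G,H,J}.
Refine {B,C,D,G,H,J} on symbol 0: members go to different blocks, giving {B,C,H,J} and {D,G}.
Split {B,C,H,J} by δ(·,0) → {C,H,J} and {B}.
Split {C,H,J} by δ(·,1) → {H,J} and {C}.
The partition is now stable with 5 blocks: {A,F} | {H,J} | {D,G} | {B} | {C}.
The equivalence class containing H is {H,J}, of size 2.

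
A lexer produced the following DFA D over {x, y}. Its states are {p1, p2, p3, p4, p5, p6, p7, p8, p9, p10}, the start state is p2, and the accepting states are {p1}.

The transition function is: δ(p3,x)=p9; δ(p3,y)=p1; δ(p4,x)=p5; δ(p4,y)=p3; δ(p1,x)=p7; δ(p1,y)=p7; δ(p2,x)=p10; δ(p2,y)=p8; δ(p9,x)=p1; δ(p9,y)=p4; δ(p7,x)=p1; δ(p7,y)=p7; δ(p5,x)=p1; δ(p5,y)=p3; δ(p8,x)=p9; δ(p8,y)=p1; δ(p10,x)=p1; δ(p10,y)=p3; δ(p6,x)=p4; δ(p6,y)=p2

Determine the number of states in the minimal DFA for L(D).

6

First remove the unreachable states {p6}; 9 states remain.
P0 = {p1} | {p2,p3,p4,p5,p7,p8,p9,p10}.
On input x, block {p2,p3,p4,p5,p7,p8,p9,p10} splits into {p2,p3,p4,p8} and {p5,p7,p9,p10}.
Split {p2,p3,p4,p8} by δ(·,y) → {p2,p4} and {p3,p8}.
Split {p5,p7,p9,p10} by δ(·,y) → {p5,p10} and {p7} and {p9}.
No further refinement is possible. Final partition (6 blocks): {p1} | {p2,p4} | {p5,p10} | {p3,p8} | {p7} | {p9}.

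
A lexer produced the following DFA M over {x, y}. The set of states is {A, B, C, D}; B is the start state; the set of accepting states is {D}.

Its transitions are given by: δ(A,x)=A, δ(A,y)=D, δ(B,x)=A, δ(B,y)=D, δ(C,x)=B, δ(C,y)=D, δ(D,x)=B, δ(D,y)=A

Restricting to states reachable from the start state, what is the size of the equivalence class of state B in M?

2

Reachable states from the start: {A,B,D}. Unreachable: {C} — drop them.
Start with accepting vs non-accepting: {D} | {A,B}.
No further refinement is possible. Final partition (2 blocks): {D} | {A,B}.
The equivalence class containing B is {A,B}, of size 2.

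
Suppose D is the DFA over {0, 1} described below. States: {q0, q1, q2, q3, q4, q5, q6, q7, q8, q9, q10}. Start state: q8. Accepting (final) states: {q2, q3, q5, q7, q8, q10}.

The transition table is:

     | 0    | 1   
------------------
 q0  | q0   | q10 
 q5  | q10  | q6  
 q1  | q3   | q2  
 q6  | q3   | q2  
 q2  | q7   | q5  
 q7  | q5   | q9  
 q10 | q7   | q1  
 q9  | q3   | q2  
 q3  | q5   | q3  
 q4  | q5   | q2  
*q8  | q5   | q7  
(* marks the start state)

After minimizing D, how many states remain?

States {q0,q4} cannot be reached from the start state, so discard them.
P0 = {q2,q3,q5,q7,q8,q10} | {q1,q6,q9}.
Split {q2,q3,q5,q7,q8,q10} by δ(·,1) → {q2,q3,q8} and {q5,q7,q10}.
On input 1, block {q2,q3,q8} splits into {q2,q8} and {q3}.
No further refinement is possible. Final partition (4 blocks): {q2,q8} | {q1,q6,q9} | {q5,q7,q10} | {q3}.

4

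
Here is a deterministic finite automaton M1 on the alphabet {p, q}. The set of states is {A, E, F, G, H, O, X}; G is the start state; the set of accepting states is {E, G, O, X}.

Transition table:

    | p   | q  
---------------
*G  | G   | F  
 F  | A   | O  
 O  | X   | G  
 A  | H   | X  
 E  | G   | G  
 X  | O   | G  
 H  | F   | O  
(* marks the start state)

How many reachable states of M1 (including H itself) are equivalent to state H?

States {E} cannot be reached from the start state, so discard them.
Initial partition by acceptance: {G,O,X} | {A,F,H}.
Split {G,O,X} by δ(·,q) → {O,X} and {G}.
Stable partition: {O,X} | {A,F,H} | {G} — 3 equivalence classes.
State H belongs to the block {A,F,H}, which has 3 states.

3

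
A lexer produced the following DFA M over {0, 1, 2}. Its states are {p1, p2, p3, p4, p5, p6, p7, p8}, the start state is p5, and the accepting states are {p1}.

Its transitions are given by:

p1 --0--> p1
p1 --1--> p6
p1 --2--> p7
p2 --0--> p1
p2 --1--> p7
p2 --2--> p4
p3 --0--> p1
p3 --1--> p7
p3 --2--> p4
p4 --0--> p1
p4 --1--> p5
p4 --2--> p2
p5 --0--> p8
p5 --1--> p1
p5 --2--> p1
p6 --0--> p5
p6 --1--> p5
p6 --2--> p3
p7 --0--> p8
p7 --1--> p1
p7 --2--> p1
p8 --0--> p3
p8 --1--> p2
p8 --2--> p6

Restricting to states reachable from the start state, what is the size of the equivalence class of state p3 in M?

3

P0 = {p1} | {p2,p3,p4,p5,p6,p7,p8}.
On input 0, block {p2,p3,p4,p5,p6,p7,p8} splits into {p5,p6,p7,p8} and {p2,p3,p4}.
Refine {p5,p6,p7,p8} on symbol 0: members go to different blocks, giving {p5,p6,p7} and {p8}.
On input 0, block {p5,p6,p7} splits into {p5,p7} and {p6}.
Stable partition: {p1} | {p5,p7} | {p2,p3,p4} | {p8} | {p6} — 5 equivalence classes.
The equivalence class containing p3 is {p2,p3,p4}, of size 3.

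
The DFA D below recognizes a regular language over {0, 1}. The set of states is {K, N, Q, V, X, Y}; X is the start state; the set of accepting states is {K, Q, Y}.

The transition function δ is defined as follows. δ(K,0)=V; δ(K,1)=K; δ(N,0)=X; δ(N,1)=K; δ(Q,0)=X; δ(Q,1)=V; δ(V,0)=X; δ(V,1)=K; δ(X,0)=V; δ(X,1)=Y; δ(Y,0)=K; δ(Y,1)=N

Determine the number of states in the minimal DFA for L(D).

4

Reachable states from the start: {K,N,V,X,Y}. Unreachable: {Q} — drop them.
Initial partition by acceptance: {K,Y} | {N,V,X}.
On input 0, block {K,Y} splits into {K} and {Y}.
On input 1, block {N,V,X} splits into {N,V} and {X}.
The partition is now stable with 4 blocks: {K} | {N,V} | {Y} | {X}.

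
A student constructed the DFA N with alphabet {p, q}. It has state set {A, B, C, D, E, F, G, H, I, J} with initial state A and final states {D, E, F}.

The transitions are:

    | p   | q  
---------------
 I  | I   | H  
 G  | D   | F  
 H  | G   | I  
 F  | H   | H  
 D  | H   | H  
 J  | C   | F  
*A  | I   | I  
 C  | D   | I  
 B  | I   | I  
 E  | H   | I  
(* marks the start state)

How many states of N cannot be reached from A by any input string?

4

No path from A leads to B, C, E, J; the other 6 states are all reachable.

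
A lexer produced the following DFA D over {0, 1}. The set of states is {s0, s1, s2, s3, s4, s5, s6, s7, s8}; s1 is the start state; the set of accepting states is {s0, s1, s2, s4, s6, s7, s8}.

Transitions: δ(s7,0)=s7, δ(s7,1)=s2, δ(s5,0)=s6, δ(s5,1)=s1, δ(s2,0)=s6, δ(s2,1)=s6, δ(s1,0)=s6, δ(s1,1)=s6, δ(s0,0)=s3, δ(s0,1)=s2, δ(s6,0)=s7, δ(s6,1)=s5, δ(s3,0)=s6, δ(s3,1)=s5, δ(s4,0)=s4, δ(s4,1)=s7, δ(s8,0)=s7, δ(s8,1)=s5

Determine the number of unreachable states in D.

4

BFS from s1 reaches {s1, s2, s5, s6, s7}; the 4 state(s) s0, s3, s4, s8 are never visited.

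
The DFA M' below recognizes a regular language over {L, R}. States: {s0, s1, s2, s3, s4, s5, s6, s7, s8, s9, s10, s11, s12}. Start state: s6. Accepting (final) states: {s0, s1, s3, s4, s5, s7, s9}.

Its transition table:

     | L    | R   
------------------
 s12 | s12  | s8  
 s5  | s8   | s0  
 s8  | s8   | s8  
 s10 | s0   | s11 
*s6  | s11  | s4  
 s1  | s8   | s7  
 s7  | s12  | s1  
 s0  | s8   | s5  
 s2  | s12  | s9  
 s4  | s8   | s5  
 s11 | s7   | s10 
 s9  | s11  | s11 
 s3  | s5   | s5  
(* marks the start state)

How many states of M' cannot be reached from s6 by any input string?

BFS from s6 reaches {s0, s1, s4, s5, s6, s7, s8, s10, s11, s12}; the 3 state(s) s2, s3, s9 are never visited.

3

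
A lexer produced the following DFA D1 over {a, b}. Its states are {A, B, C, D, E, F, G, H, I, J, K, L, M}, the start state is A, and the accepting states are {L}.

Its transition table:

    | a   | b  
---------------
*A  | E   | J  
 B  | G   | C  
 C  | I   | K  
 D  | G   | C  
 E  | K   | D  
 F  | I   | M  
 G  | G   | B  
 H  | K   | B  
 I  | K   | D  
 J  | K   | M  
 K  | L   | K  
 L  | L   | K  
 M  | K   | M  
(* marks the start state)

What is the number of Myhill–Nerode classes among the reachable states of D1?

States {F,H} cannot be reached from the start state, so discard them.
Initial partition by acceptance: {L} | {A,B,C,D,E,G,I,J,K,M}.
Refine {A,B,C,D,E,G,I,J,K,M} on symbol a: members go to different blocks, giving {A,B,C,D,E,G,I,J,M} and {K}.
On input a, block {A,B,C,D,E,G,I,J,M} splits into {A,B,C,D,G} and {E,I,J,M}.
On input a, block {A,B,C,D,G} splits into {B,D,G} and {A,C}.
Refine {B,D,G} on symbol b: members go to different blocks, giving {B,D} and {G}.
Refine {E,I,J,M} on symbol b: members go to different blocks, giving {E,I} and {J,M}.
Refine {A,C} on symbol b: members go to different blocks, giving {A} and {C}.
No further refinement is possible. Final partition (8 blocks): {L} | {B,D} | {K} | {E,I} | {A} | {G} | {J,M} | {C}.

8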